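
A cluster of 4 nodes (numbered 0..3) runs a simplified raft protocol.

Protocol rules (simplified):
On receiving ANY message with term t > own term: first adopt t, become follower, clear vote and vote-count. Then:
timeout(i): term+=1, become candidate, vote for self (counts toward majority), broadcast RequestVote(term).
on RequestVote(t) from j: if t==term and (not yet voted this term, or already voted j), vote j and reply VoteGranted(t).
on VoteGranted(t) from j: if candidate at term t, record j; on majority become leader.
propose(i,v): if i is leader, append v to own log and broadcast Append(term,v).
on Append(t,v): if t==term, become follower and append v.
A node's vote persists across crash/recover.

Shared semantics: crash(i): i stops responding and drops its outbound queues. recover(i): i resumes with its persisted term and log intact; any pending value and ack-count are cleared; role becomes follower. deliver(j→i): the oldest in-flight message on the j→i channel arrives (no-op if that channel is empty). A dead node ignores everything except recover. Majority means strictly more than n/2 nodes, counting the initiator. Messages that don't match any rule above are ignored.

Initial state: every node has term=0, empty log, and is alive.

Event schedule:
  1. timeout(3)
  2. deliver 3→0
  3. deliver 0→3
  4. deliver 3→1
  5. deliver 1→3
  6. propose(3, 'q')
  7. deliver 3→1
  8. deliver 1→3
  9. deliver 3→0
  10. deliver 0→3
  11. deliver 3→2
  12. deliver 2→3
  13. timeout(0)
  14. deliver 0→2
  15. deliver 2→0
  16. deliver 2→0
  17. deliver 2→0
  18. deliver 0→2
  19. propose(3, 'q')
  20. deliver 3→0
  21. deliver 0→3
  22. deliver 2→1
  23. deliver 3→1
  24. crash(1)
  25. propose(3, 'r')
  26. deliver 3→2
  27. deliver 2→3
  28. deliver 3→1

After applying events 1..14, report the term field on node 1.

1

e1 timeout(3): 3[cand,t=1,-]
e2 deliver 3→0: 0[foll,t=1,-]
e3 deliver 0→3: ·
e4 deliver 3→1: 1[foll,t=1,-]
e5 deliver 1→3: 3[lead,t=1,-]
e6 propose(3,'q'): 3[lead,t=1,q]
e7 deliver 3→1: 1[foll,t=1,q]
e8 deliver 1→3: ·
e9 deliver 3→0: 0[foll,t=1,q]
e10 deliver 0→3: ·
e11 deliver 3→2: 2[foll,t=1,-]
e12 deliver 2→3: ·
e13 timeout(0): 0[cand,t=2,q]
e14 deliver 0→2: 2[foll,t=2,-]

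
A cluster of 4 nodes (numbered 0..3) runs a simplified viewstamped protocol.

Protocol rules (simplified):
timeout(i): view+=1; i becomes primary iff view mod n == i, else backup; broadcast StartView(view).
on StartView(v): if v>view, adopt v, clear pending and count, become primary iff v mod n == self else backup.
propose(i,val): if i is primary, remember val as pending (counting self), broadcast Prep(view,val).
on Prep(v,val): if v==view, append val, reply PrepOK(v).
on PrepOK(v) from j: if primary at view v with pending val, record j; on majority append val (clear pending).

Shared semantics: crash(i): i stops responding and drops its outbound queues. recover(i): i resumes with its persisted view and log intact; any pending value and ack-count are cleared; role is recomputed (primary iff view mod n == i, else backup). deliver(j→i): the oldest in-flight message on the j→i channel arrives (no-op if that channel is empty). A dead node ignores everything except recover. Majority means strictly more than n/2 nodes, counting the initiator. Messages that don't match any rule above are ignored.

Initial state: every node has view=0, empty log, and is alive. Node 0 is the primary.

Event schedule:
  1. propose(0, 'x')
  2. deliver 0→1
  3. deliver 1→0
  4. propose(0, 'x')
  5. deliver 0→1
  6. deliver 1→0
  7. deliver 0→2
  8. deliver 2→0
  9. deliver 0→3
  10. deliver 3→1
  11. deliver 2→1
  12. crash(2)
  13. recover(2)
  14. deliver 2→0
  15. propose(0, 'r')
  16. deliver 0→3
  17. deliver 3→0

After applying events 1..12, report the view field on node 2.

e1 propose(0,'x'): ·
e2 deliver 0→1: 1[back,v=0,x]
e3 deliver 1→0: ·
e4 propose(0,'x'): ·
e5 deliver 0→1: 1[back,v=0,x,x]
e6 deliver 1→0: ·
e7 deliver 0→2: 2[back,v=0,x]
e8 deliver 2→0: 0[prim,v=0,x]
e9 deliver 0→3: 3[back,v=0,x]
e10 deliver 3→1: ·
e11 deliver 2→1: ·
e12 crash(2): 2[✗back,v=0,x]

0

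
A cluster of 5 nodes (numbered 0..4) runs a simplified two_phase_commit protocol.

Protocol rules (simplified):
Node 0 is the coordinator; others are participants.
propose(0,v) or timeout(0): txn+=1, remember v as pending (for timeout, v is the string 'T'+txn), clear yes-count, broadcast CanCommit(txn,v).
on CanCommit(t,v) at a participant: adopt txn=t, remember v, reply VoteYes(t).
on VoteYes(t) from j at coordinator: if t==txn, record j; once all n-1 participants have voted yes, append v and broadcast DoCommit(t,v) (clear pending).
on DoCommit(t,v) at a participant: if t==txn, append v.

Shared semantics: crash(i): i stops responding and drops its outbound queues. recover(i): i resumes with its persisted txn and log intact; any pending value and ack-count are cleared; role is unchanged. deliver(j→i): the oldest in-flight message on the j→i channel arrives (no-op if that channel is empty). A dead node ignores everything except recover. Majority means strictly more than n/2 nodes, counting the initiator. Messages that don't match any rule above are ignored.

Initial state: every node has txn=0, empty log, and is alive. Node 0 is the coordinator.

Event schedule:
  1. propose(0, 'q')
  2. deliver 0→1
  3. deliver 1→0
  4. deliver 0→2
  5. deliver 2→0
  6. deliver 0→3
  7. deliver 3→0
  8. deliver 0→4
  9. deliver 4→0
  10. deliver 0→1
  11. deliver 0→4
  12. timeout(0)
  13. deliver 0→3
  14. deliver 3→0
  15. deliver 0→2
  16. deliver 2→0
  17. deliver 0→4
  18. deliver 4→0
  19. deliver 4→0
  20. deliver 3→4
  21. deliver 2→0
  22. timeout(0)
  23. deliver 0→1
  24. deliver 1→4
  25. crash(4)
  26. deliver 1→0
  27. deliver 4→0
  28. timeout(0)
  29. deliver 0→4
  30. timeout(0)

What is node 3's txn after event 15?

step 1 propose(0,'q'): 0={coor,t=1,log=-}
step 2 deliver 0→1: 1={part,t=1,log=-}
step 3 deliver 1→0: —
step 4 deliver 0→2: 2={part,t=1,log=-}
step 5 deliver 2→0: —
step 6 deliver 0→3: 3={part,t=1,log=-}
step 7 deliver 3→0: —
step 8 deliver 0→4: 4={part,t=1,log=-}
step 9 deliver 4→0: 0={coor,t=1,log=q}
step 10 deliver 0→1: 1={part,t=1,log=q}
step 11 deliver 0→4: 4={part,t=1,log=q}
step 12 timeout(0): 0={coor,t=2,log=q}
step 13 deliver 0→3: 3={part,t=1,log=q}
step 14 deliver 3→0: —
step 15 deliver 0→2: 2={part,t=1,log=q}

1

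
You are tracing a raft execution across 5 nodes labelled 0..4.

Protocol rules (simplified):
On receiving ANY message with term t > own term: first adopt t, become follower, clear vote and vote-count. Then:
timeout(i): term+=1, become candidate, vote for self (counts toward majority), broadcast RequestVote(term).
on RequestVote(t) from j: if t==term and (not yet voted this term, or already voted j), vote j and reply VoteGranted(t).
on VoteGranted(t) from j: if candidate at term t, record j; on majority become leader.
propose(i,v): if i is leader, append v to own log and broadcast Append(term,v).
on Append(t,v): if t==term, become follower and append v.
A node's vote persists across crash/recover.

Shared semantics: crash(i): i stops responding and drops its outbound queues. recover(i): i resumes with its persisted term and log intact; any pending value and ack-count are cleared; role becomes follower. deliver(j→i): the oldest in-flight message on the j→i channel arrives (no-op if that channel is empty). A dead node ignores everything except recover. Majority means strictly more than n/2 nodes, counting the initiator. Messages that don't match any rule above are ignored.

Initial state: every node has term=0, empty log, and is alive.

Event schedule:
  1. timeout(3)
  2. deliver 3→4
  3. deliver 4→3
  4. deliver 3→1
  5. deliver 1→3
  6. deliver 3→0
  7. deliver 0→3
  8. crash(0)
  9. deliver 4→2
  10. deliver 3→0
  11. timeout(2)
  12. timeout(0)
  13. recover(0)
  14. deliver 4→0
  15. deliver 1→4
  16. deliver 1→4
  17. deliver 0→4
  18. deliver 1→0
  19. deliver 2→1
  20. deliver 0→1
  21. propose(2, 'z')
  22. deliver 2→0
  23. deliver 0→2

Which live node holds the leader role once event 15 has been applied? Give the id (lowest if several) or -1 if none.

[1] timeout(3) → N3(cand t1 [-])
[2] deliver 3→4 → N4(foll t1 [-])
[3] deliver 4→3 → ∅
[4] deliver 3→1 → N1(foll t1 [-])
[5] deliver 1→3 → N3(lead t1 [-])
[6] deliver 3→0 → N0(foll t1 [-])
[7] deliver 0→3 → ∅
[8] crash(0) → N0(✗foll t1 [-])
[9] deliver 4→2 → ∅
[10] deliver 3→0 → ∅
[11] timeout(2) → N2(cand t1 [-])
[12] timeout(0) → ∅
[13] recover(0) → N0(foll t1 [-])
[14] deliver 4→0 → ∅
[15] deliver 1→4 → ∅

3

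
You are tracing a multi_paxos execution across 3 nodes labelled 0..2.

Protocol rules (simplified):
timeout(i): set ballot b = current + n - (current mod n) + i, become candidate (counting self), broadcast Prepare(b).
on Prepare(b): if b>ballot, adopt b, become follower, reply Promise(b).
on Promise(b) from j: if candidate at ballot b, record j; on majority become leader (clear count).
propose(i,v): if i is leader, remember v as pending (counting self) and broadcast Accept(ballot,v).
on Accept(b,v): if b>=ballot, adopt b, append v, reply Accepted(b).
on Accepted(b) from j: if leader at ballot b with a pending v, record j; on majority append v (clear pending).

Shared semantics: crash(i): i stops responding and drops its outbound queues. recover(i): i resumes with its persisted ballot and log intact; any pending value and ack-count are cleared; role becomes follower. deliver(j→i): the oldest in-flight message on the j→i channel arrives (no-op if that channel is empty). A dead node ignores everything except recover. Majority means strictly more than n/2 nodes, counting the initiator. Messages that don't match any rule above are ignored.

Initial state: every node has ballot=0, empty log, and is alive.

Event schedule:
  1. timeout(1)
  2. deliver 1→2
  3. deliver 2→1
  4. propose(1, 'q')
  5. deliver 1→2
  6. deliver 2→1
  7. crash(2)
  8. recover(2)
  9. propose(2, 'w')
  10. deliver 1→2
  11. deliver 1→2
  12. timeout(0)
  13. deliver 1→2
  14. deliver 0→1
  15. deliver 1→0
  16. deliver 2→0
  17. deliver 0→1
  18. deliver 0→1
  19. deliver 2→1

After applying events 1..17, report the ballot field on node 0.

4

1. timeout(1):  <1:cand b4 ->
2. deliver 1→2:  <2:foll b4 ->
3. deliver 2→1:  <1:lead b4 ->
4. propose(1,'q'):  nop
5. deliver 1→2:  <2:foll b4 q>
6. deliver 2→1:  <1:lead b4 q>
7. crash(2):  <2:✗foll b4 q>
8. recover(2):  <2:foll b4 q>
9. propose(2,'w'):  nop
10. deliver 1→2:  nop
11. deliver 1→2:  nop
12. timeout(0):  <0:cand b3 ->
13. deliver 1→2:  nop
14. deliver 0→1:  nop
15. deliver 1→0:  <0:foll b4 ->
16. deliver 2→0:  nop
17. deliver 0→1:  nop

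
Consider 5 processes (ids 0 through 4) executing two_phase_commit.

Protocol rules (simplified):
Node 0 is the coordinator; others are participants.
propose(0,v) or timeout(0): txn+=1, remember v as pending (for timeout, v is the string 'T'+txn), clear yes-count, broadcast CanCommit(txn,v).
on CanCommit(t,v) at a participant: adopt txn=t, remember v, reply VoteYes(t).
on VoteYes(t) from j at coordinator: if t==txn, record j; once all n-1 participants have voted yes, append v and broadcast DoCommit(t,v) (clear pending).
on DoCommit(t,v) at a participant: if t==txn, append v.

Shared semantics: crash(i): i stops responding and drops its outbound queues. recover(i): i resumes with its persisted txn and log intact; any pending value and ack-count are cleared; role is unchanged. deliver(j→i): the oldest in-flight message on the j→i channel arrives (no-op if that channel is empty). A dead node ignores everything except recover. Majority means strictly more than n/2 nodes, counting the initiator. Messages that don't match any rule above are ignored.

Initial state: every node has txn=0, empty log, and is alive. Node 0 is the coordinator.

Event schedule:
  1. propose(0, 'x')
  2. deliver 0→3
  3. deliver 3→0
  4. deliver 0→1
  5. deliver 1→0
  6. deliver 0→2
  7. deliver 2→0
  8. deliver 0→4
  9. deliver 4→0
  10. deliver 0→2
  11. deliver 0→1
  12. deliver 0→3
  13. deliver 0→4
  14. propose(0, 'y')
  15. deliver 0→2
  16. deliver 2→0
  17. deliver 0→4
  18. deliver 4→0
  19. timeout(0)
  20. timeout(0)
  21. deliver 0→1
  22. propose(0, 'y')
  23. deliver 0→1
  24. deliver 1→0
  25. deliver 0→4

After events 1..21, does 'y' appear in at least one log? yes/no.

no

step 1 propose(0,'x'): 0={coor,t=1,log=-}
step 2 deliver 0→3: 3={part,t=1,log=-}
step 3 deliver 3→0: —
step 4 deliver 0→1: 1={part,t=1,log=-}
step 5 deliver 1→0: —
step 6 deliver 0→2: 2={part,t=1,log=-}
step 7 deliver 2→0: —
step 8 deliver 0→4: 4={part,t=1,log=-}
step 9 deliver 4→0: 0={coor,t=1,log=x}
step 10 deliver 0→2: 2={part,t=1,log=x}
step 11 deliver 0→1: 1={part,t=1,log=x}
step 12 deliver 0→3: 3={part,t=1,log=x}
step 13 deliver 0→4: 4={part,t=1,log=x}
step 14 propose(0,'y'): 0={coor,t=2,log=x}
step 15 deliver 0→2: 2={part,t=2,log=x}
step 16 deliver 2→0: —
step 17 deliver 0→4: 4={part,t=2,log=x}
step 18 deliver 4→0: —
step 19 timeout(0): 0={coor,t=3,log=x}
step 20 timeout(0): 0={coor,t=4,log=x}
step 21 deliver 0→1: 1={part,t=2,log=x}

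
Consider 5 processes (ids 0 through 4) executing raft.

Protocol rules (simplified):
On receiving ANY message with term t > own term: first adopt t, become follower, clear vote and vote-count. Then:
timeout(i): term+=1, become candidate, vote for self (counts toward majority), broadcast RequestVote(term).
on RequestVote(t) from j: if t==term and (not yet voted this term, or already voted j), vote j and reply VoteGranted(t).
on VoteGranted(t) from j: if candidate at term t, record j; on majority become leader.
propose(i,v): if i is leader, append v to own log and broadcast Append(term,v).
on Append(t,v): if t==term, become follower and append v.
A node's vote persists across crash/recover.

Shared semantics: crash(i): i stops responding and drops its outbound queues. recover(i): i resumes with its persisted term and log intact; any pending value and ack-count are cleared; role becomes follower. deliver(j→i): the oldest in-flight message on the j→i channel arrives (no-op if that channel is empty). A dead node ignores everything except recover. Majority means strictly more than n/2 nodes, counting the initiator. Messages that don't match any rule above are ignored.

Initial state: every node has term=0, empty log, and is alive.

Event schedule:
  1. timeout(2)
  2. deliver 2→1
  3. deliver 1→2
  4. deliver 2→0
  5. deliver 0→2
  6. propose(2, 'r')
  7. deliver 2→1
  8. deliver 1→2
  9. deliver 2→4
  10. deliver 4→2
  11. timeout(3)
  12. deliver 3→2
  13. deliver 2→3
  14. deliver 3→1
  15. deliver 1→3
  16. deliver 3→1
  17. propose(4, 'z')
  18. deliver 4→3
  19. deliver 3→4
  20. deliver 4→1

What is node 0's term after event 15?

1

step 1 timeout(2): 2={cand,t=1,log=-}
step 2 deliver 2→1: 1={foll,t=1,log=-}
step 3 deliver 1→2: —
step 4 deliver 2→0: 0={foll,t=1,log=-}
step 5 deliver 0→2: 2={lead,t=1,log=-}
step 6 propose(2,'r'): 2={lead,t=1,log=r}
step 7 deliver 2→1: 1={foll,t=1,log=r}
step 8 deliver 1→2: —
step 9 deliver 2→4: 4={foll,t=1,log=-}
step 10 deliver 4→2: —
step 11 timeout(3): 3={cand,t=1,log=-}
step 12 deliver 3→2: —
step 13 deliver 2→3: —
step 14 deliver 3→1: —
step 15 deliver 1→3: —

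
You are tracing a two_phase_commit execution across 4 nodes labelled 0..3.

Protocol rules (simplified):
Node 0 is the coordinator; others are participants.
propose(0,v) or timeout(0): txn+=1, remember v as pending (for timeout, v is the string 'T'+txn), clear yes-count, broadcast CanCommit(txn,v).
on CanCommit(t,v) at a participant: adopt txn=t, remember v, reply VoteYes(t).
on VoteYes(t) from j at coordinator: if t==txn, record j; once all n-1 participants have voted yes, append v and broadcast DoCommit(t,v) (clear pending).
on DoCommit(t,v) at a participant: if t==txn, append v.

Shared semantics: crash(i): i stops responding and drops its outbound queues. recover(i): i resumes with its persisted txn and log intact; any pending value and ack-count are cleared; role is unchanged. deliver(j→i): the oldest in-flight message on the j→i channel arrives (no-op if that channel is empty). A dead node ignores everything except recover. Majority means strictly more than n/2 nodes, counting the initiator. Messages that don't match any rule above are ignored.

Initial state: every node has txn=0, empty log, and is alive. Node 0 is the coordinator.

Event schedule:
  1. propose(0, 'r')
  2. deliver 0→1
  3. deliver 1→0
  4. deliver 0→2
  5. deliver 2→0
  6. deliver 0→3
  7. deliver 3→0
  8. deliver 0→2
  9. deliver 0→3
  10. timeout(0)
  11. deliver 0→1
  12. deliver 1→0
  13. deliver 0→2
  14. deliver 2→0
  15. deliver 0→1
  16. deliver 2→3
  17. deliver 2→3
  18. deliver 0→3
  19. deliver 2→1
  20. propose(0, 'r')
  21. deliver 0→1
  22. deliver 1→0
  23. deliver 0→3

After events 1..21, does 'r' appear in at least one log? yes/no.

[1] propose(0,'r') → N0(coor t1 [-])
[2] deliver 0→1 → N1(part t1 [-])
[3] deliver 1→0 → ∅
[4] deliver 0→2 → N2(part t1 [-])
[5] deliver 2→0 → ∅
[6] deliver 0→3 → N3(part t1 [-])
[7] deliver 3→0 → N0(coor t1 [r])
[8] deliver 0→2 → N2(part t1 [r])
[9] deliver 0→3 → N3(part t1 [r])
[10] timeout(0) → N0(coor t2 [r])
[11] deliver 0→1 → N1(part t1 [r])
[12] deliver 1→0 → ∅
[13] deliver 0→2 → N2(part t2 [r])
[14] deliver 2→0 → ∅
[15] deliver 0→1 → N1(part t2 [r])
[16] deliver 2→3 → ∅
[17] deliver 2→3 → ∅
[18] deliver 0→3 → N3(part t2 [r])
[19] deliver 2→1 → ∅
[20] propose(0,'r') → N0(coor t3 [r])
[21] deliver 0→1 → N1(part t3 [r])

yes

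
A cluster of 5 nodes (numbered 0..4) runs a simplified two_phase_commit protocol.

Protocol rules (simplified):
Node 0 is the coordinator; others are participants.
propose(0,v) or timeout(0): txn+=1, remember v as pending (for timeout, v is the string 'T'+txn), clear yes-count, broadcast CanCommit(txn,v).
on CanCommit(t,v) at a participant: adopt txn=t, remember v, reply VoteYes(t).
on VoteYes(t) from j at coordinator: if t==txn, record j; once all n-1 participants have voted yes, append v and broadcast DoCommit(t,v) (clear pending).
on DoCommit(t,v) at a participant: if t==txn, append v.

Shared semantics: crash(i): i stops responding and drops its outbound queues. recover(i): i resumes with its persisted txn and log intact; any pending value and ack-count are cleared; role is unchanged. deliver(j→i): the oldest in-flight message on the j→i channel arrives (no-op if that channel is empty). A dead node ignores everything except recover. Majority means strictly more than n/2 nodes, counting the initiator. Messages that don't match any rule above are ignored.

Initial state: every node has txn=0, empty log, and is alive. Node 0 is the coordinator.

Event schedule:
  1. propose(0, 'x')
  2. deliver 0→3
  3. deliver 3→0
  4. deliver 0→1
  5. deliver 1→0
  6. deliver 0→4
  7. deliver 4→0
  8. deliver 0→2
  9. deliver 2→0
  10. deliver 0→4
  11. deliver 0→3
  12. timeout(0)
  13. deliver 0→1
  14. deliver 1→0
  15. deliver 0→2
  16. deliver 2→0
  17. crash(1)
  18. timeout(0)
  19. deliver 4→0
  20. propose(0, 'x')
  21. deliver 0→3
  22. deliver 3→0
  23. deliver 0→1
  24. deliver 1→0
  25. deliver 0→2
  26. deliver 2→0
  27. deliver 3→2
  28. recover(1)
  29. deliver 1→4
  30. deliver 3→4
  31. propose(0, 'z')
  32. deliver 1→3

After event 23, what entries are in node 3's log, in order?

step 1 propose(0,'x'): 0={coor,t=1,log=-}
step 2 deliver 0→3: 3={part,t=1,log=-}
step 3 deliver 3→0: —
step 4 deliver 0→1: 1={part,t=1,log=-}
step 5 deliver 1→0: —
step 6 deliver 0→4: 4={part,t=1,log=-}
step 7 deliver 4→0: —
step 8 deliver 0→2: 2={part,t=1,log=-}
step 9 deliver 2→0: 0={coor,t=1,log=x}
step 10 deliver 0→4: 4={part,t=1,log=x}
step 11 deliver 0→3: 3={part,t=1,log=x}
step 12 timeout(0): 0={coor,t=2,log=x}
step 13 deliver 0→1: 1={part,t=1,log=x}
step 14 deliver 1→0: —
step 15 deliver 0→2: 2={part,t=1,log=x}
step 16 deliver 2→0: —
step 17 crash(1): 1={✗part,t=1,log=x}
step 18 timeout(0): 0={coor,t=3,log=x}
step 19 deliver 4→0: —
step 20 propose(0,'x'): 0={coor,t=4,log=x}
step 21 deliver 0→3: 3={part,t=2,log=x}
step 22 deliver 3→0: —
step 23 deliver 0→1: —

x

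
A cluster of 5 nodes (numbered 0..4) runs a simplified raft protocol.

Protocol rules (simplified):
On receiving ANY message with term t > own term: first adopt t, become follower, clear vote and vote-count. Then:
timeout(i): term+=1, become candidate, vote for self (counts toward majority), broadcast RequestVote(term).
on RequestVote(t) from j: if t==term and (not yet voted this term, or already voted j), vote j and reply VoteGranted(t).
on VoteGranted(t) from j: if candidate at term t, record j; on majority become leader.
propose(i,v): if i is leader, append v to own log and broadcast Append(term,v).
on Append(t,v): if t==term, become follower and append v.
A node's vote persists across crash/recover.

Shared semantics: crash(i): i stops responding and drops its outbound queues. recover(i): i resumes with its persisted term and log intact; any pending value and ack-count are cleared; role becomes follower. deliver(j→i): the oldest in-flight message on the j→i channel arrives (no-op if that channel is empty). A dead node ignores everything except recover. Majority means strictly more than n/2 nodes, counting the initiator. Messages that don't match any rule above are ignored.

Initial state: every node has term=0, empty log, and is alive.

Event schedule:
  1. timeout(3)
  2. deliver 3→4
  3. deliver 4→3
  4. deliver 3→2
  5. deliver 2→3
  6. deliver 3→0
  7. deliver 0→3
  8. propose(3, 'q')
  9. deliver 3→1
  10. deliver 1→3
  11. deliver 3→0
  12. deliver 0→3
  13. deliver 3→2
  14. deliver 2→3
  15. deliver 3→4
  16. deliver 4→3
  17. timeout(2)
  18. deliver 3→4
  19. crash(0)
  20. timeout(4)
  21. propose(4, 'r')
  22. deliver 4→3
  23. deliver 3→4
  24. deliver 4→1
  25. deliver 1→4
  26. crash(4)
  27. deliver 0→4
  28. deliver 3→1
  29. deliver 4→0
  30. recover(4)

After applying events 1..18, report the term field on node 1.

1

[1] timeout(3) → N3(cand t1 [-])
[2] deliver 3→4 → N4(foll t1 [-])
[3] deliver 4→3 → ∅
[4] deliver 3→2 → N2(foll t1 [-])
[5] deliver 2→3 → N3(lead t1 [-])
[6] deliver 3→0 → N0(foll t1 [-])
[7] deliver 0→3 → ∅
[8] propose(3,'q') → N3(lead t1 [q])
[9] deliver 3→1 → N1(foll t1 [-])
[10] deliver 1→3 → ∅
[11] deliver 3→0 → N0(foll t1 [q])
[12] deliver 0→3 → ∅
[13] deliver 3→2 → N2(foll t1 [q])
[14] deliver 2→3 → ∅
[15] deliver 3→4 → N4(foll t1 [q])
[16] deliver 4→3 → ∅
[17] timeout(2) → N2(cand t2 [q])
[18] deliver 3→4 → ∅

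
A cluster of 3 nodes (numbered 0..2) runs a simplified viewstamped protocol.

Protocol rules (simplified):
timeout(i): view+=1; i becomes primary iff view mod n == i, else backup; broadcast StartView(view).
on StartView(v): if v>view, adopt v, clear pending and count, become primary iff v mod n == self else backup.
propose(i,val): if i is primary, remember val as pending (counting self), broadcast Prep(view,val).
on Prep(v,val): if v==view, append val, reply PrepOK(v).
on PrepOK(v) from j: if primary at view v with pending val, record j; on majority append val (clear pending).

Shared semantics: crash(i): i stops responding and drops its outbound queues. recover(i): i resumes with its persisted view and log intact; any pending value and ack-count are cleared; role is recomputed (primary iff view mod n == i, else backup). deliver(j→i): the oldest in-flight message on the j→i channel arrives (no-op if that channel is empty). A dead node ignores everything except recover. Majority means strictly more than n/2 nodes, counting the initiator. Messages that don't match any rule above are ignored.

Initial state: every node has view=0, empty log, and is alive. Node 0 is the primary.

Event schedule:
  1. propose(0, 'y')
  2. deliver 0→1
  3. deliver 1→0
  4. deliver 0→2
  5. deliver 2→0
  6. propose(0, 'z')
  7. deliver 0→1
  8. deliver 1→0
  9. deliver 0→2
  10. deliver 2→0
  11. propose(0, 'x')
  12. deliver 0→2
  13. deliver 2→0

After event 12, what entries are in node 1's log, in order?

y,z

[1] propose(0,'y') → ∅
[2] deliver 0→1 → N1(back v0 [y])
[3] deliver 1→0 → N0(prim v0 [y])
[4] deliver 0→2 → N2(back v0 [y])
[5] deliver 2→0 → ∅
[6] propose(0,'z') → ∅
[7] deliver 0→1 → N1(back v0 [y,z])
[8] deliver 1→0 → N0(prim v0 [y,z])
[9] deliver 0→2 → N2(back v0 [y,z])
[10] deliver 2→0 → ∅
[11] propose(0,'x') → ∅
[12] deliver 0→2 → N2(back v0 [y,z,x])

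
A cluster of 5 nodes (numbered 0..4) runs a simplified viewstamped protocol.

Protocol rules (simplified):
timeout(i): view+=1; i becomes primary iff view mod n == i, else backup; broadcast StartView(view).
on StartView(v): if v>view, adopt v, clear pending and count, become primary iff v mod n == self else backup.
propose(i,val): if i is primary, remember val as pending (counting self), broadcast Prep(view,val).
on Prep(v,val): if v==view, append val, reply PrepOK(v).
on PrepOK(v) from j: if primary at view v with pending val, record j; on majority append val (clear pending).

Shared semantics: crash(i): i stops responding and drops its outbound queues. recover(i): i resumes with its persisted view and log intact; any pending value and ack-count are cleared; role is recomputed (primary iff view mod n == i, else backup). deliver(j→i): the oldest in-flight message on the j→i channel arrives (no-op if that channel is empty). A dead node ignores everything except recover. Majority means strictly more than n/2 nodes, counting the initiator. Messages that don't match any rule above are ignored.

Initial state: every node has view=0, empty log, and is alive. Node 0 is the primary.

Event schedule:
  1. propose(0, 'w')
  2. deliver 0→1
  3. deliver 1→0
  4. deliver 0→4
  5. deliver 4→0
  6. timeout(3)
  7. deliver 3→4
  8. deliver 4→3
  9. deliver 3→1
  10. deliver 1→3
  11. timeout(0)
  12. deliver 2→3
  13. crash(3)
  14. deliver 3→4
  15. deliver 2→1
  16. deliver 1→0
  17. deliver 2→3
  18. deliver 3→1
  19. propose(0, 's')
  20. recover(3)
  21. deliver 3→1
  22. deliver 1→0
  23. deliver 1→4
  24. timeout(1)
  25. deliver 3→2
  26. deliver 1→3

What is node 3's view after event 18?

1

1. propose(0,'w'):  nop
2. deliver 0→1:  <1:back v0 w>
3. deliver 1→0:  nop
4. deliver 0→4:  <4:back v0 w>
5. deliver 4→0:  <0:prim v0 w>
6. timeout(3):  <3:back v1 ->
7. deliver 3→4:  <4:back v1 w>
8. deliver 4→3:  nop
9. deliver 3→1:  <1:prim v1 w>
10. deliver 1→3:  nop
11. timeout(0):  <0:back v1 w>
12. deliver 2→3:  nop
13. crash(3):  <3:✗back v1 ->
14. deliver 3→4:  nop
15. deliver 2→1:  nop
16. deliver 1→0:  nop
17. deliver 2→3:  nop
18. deliver 3→1:  nop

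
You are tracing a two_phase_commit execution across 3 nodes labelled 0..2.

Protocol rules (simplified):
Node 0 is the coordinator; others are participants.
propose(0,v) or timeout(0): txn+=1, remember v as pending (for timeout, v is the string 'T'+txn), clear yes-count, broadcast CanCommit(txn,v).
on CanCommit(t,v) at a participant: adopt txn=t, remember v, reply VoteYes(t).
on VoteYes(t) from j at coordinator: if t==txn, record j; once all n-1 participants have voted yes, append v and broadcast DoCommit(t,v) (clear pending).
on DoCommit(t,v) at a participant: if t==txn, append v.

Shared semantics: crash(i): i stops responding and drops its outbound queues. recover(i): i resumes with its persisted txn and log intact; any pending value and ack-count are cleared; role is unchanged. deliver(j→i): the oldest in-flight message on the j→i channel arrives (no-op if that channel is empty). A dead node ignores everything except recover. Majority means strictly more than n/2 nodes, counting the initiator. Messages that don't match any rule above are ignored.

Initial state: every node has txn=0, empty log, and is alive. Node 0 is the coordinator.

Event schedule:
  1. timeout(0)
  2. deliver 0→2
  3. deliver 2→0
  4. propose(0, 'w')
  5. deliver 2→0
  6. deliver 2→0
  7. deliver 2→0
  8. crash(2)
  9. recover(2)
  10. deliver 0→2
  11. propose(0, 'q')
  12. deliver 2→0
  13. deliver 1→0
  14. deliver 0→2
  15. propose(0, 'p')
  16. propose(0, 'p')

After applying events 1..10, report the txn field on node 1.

0

[1] timeout(0) → N0(coor t1 [-])
[2] deliver 0→2 → N2(part t1 [-])
[3] deliver 2→0 → ∅
[4] propose(0,'w') → N0(coor t2 [-])
[5] deliver 2→0 → ∅
[6] deliver 2→0 → ∅
[7] deliver 2→0 → ∅
[8] crash(2) → N2(✗part t1 [-])
[9] recover(2) → N2(part t1 [-])
[10] deliver 0→2 → N2(part t2 [-])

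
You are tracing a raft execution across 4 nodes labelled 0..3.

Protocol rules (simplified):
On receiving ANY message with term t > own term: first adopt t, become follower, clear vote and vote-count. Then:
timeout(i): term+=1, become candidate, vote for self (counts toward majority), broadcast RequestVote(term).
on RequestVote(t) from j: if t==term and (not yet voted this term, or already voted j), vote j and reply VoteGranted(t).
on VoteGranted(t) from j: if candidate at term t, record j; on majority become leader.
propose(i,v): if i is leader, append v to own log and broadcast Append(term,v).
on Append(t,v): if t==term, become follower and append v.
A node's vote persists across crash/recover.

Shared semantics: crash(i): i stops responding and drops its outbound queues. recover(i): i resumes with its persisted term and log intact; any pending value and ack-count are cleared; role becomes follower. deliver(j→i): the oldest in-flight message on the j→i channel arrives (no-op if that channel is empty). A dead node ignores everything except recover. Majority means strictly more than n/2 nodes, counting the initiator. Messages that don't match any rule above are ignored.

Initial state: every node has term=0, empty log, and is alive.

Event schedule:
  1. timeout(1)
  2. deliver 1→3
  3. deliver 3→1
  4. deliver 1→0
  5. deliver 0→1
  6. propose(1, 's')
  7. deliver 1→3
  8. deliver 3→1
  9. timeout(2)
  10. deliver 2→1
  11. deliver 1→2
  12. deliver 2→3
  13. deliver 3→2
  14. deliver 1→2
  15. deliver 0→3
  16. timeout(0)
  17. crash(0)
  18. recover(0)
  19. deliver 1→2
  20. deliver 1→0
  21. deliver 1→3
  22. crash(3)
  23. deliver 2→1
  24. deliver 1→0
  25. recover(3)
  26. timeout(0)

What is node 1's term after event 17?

1

step 1 timeout(1): 1={cand,t=1,log=-}
step 2 deliver 1→3: 3={foll,t=1,log=-}
step 3 deliver 3→1: —
step 4 deliver 1→0: 0={foll,t=1,log=-}
step 5 deliver 0→1: 1={lead,t=1,log=-}
step 6 propose(1,'s'): 1={lead,t=1,log=s}
step 7 deliver 1→3: 3={foll,t=1,log=s}
step 8 deliver 3→1: —
step 9 timeout(2): 2={cand,t=1,log=-}
step 10 deliver 2→1: —
step 11 deliver 1→2: —
step 12 deliver 2→3: —
step 13 deliver 3→2: —
step 14 deliver 1→2: 2={foll,t=1,log=s}
step 15 deliver 0→3: —
step 16 timeout(0): 0={cand,t=2,log=-}
step 17 crash(0): 0={✗cand,t=2,log=-}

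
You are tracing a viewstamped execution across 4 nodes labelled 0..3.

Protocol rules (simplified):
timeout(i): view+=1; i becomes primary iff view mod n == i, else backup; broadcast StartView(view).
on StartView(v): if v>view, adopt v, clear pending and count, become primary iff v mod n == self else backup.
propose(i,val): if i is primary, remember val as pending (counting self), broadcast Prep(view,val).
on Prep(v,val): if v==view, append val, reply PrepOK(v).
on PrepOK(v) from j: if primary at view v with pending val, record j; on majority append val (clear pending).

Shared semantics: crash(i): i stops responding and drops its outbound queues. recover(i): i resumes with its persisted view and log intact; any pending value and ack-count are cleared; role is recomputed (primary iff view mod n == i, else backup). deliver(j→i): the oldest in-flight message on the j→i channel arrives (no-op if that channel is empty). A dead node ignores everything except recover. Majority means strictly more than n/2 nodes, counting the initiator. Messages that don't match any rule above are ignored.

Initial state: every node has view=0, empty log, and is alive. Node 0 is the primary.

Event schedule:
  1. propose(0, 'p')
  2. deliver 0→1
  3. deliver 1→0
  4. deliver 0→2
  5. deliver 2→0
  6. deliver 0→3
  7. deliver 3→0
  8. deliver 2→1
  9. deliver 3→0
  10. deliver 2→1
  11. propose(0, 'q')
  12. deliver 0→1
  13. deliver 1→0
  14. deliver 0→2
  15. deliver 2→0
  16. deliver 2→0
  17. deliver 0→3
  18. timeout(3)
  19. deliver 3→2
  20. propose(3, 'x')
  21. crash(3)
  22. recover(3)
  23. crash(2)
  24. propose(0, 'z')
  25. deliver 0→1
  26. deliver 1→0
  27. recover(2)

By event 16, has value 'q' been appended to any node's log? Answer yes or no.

yes

1. propose(0,'p'):  nop
2. deliver 0→1:  <1:back v0 p>
3. deliver 1→0:  nop
4. deliver 0→2:  <2:back v0 p>
5. deliver 2→0:  <0:prim v0 p>
6. deliver 0→3:  <3:back v0 p>
7. deliver 3→0:  nop
8. deliver 2→1:  nop
9. deliver 3→0:  nop
10. deliver 2→1:  nop
11. propose(0,'q'):  nop
12. deliver 0→1:  <1:back v0 p,q>
13. deliver 1→0:  nop
14. deliver 0→2:  <2:back v0 p,q>
15. deliver 2→0:  <0:prim v0 p,q>
16. deliver 2→0:  nop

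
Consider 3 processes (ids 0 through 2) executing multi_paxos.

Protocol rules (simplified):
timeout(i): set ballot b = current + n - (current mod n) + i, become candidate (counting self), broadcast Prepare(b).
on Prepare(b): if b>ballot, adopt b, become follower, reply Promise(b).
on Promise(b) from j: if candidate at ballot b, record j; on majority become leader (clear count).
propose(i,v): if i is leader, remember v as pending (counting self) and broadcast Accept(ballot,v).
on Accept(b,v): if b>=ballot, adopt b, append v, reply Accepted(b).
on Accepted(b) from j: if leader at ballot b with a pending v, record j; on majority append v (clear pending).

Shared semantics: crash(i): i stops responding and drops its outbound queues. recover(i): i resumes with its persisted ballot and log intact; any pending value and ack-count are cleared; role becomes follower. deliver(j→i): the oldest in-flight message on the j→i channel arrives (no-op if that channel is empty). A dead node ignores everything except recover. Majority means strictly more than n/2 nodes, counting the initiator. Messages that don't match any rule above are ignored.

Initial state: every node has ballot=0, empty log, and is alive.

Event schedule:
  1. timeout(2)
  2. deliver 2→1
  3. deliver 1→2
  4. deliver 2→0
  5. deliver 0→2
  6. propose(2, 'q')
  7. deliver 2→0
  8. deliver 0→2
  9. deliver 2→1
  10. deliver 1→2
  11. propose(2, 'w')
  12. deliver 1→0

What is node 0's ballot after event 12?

e1 timeout(2): 2[cand,b=5,-]
e2 deliver 2→1: 1[foll,b=5,-]
e3 deliver 1→2: 2[lead,b=5,-]
e4 deliver 2→0: 0[foll,b=5,-]
e5 deliver 0→2: ·
e6 propose(2,'q'): ·
e7 deliver 2→0: 0[foll,b=5,q]
e8 deliver 0→2: 2[lead,b=5,q]
e9 deliver 2→1: 1[foll,b=5,q]
e10 deliver 1→2: ·
e11 propose(2,'w'): ·
e12 deliver 1→0: ·

5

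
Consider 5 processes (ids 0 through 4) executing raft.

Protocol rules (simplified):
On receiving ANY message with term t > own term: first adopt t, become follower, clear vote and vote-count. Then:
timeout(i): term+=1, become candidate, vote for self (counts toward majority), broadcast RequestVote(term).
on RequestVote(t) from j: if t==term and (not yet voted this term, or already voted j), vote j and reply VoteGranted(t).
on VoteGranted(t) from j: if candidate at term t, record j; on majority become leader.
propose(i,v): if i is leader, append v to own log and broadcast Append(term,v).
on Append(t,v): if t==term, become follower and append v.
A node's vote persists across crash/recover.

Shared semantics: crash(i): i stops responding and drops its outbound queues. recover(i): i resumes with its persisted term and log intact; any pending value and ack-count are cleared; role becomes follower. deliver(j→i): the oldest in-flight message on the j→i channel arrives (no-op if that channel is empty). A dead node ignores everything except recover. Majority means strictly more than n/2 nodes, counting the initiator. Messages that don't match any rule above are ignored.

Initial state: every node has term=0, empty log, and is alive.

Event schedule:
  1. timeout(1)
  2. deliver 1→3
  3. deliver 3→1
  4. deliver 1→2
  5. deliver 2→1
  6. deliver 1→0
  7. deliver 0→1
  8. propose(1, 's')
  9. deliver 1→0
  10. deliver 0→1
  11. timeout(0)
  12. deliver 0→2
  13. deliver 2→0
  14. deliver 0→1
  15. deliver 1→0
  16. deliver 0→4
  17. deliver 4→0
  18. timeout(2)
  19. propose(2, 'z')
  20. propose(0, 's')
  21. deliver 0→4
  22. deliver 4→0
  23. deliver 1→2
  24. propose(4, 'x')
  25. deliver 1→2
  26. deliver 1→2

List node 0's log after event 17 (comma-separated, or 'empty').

e1 timeout(1): 1[cand,t=1,-]
e2 deliver 1→3: 3[foll,t=1,-]
e3 deliver 3→1: ·
e4 deliver 1→2: 2[foll,t=1,-]
e5 deliver 2→1: 1[lead,t=1,-]
e6 deliver 1→0: 0[foll,t=1,-]
e7 deliver 0→1: ·
e8 propose(1,'s'): 1[lead,t=1,s]
e9 deliver 1→0: 0[foll,t=1,s]
e10 deliver 0→1: ·
e11 timeout(0): 0[cand,t=2,s]
e12 deliver 0→2: 2[foll,t=2,-]
e13 deliver 2→0: ·
e14 deliver 0→1: 1[foll,t=2,s]
e15 deliver 1→0: 0[lead,t=2,s]
e16 deliver 0→4: 4[foll,t=2,-]
e17 deliver 4→0: ·

s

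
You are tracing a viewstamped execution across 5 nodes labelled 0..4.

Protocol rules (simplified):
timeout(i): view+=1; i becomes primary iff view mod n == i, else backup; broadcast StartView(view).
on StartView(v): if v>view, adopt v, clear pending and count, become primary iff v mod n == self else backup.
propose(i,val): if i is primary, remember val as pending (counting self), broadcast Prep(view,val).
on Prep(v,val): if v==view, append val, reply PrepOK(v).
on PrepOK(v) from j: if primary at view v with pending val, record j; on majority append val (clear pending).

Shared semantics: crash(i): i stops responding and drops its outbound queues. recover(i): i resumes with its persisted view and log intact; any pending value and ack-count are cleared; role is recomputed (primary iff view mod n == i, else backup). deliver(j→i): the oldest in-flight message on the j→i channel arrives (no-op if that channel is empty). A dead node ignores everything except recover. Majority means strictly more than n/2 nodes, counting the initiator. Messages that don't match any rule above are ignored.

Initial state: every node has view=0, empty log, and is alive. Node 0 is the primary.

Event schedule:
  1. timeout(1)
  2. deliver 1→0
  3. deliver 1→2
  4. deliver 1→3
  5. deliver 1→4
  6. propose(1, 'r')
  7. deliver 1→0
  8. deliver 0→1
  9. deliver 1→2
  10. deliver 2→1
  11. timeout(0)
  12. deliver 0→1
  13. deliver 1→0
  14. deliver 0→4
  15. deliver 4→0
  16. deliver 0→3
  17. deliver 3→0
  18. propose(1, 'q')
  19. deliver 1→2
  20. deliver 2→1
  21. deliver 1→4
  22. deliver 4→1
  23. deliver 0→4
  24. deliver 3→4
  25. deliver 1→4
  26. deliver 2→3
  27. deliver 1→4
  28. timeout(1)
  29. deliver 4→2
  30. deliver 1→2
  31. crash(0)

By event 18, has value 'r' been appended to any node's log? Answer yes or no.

after 1 — timeout(1): n1:prim/v1/[-]
after 2 — deliver 1→0: n0:back/v1/[-]
after 3 — deliver 1→2: n2:back/v1/[-]
after 4 — deliver 1→3: n3:back/v1/[-]
after 5 — deliver 1→4: n4:back/v1/[-]
after 6 — propose(1,'r'): ·
after 7 — deliver 1→0: n0:back/v1/[r]
after 8 — deliver 0→1: ·
after 9 — deliver 1→2: n2:back/v1/[r]
after 10 — deliver 2→1: n1:prim/v1/[r]
after 11 — timeout(0): n0:back/v2/[r]
after 12 — deliver 0→1: n1:back/v2/[r]
after 13 — deliver 1→0: ·
after 14 — deliver 0→4: n4:back/v2/[-]
after 15 — deliver 4→0: ·
after 16 — deliver 0→3: n3:back/v2/[-]
after 17 — deliver 3→0: ·
after 18 — propose(1,'q'): ·

yes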